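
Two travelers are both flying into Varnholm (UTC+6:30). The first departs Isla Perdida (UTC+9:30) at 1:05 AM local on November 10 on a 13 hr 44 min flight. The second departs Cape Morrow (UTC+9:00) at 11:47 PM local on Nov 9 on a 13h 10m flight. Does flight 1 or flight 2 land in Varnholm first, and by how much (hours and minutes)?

Flight 1 in UTC: 1:05 AM − 9:30 = 3:35 PM on Nov 9.
+13 hours 44 minutes → arrive 5:19 AM UTC on Nov 10.
Flight 2 in UTC: 11:47 PM − 9:00 = 2:47 PM on Nov 9.
+13 hours 10 minutes → arrive 3:57 AM UTC on Nov 10.
Flight 2 lands earlier by 1 hour 22 minutes.

the second, by 1 hour 22 minutes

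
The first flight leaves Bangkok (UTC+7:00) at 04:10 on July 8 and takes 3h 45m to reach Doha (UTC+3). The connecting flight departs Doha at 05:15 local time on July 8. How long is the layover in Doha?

1 hour 20 minutes

Convert departure to UTC: 04:10 − 7:00 = 21:10 UTC on Jul 7.
Add 3 hours and 45 minutes flight time → 00:55 UTC (Jul 8).
Doha is UTC+3:00, so local arrival = 00:55 + 3:00 = 03:55 on Jul 8.
Layover = 05:15 − 03:55 = 1 hour 20 minutes.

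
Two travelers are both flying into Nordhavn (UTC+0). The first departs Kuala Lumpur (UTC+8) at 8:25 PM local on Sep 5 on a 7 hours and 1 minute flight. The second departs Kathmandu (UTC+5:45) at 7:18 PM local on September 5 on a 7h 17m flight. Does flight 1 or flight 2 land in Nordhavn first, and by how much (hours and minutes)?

the first, by 1 hour 24 minutes

Flight 1 in UTC: 8:25 PM − 8:00 = 12:25 PM on Sep 5.
+7 hours 1 minute → arrive 7:26 PM UTC on Sep 5.
Flight 2 in UTC: 7:18 PM − 5:45 = 1:33 PM on Sep 5.
+7 hours and 17 minutes → arrive 8:50 PM UTC on Sep 5.
Flight 1 lands earlier by 1 hour 24 minutes.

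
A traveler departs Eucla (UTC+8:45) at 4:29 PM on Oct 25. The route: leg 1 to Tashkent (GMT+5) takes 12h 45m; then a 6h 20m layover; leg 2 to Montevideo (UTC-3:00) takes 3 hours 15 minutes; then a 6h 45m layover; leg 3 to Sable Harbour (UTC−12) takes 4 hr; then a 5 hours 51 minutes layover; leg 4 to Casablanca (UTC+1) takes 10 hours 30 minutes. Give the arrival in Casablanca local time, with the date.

Convert departure to UTC: 4:29 PM − 8:45 = 7:44 AM UTC on Oct 25.
Add 12 hours and 45 minutes leg 1 → 8:29 PM UTC.
Add 6 hours and 20 minutes layover in Tashkent → 2:49 AM UTC (Oct 26).
Add 3 hours 15 minutes leg 2 → 6:04 AM UTC.
Add 6 hours 45 minutes layover in Montevideo → 12:49 PM UTC.
Add 4 hours leg 3 → 4:49 PM UTC.
Add 5 hours 51 minutes layover in Sable Harbour → 10:40 PM UTC.
Add 10 hours and 30 minutes leg 4 → 9:10 AM UTC (Oct 27).
Casablanca is UTC+1:00, so local arrival = 9:10 AM + 1:00 = 10:10 AM on Oct 27.

10:10 AM on Oct 27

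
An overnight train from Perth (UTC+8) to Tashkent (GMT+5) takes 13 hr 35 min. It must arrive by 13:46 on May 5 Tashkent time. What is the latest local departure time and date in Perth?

03:11 on May 5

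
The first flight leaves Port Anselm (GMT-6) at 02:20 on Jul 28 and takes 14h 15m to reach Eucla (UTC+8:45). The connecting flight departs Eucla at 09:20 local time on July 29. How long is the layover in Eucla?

Convert departure to UTC: 02:20 + 6:00 = 08:20 UTC on Jul 28.
Add 14 hours 15 minutes flight time → 22:35 UTC.
Eucla is UTC+8:45, so local arrival = 22:35 + 8:45 = 07:20 on Jul 29.
Layover = 09:20 − 07:20 = 2 hours.

2 hours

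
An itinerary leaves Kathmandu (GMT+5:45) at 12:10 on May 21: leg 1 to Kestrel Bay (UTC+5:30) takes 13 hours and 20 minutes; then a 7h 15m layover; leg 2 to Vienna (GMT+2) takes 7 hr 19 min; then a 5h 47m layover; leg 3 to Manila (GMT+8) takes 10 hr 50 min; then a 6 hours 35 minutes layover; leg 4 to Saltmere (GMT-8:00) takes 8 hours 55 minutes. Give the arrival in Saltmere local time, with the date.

10:26 on May 23

Convert departure to UTC: 12:10 − 5:45 = 06:25 UTC on May 21.
Add 13 hours 20 minutes leg 1 → 19:45 UTC.
Add 7 hours 15 minutes layover in Kestrel Bay → 03:00 UTC (May 22).
Add 7 hours 19 minutes leg 2 → 10:19 UTC.
Add 5 hours and 47 minutes layover in Vienna → 16:06 UTC.
Add 10 hours and 50 minutes leg 3 → 02:56 UTC (May 23).
Add 6 hours 35 minutes layover in Manila → 09:31 UTC.
Add 8 hours and 55 minutes leg 4 → 18:26 UTC.
Saltmere is UTC−8:00, so local arrival = 18:26 − 8:00 = 10:26 on May 23.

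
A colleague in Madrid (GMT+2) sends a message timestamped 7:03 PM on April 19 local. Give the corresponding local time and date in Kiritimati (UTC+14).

7:03 AM on April 20

Kiritimati is 12:00 ahead of Madrid.
Shift by the zone difference: 7:03 PM + 12:00 = 7:03 AM on Apr 20 in Kiritimati.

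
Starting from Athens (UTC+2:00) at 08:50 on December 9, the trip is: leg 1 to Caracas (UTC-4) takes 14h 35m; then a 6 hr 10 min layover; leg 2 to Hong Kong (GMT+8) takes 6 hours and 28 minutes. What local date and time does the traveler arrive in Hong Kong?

18:03 on December 10

Convert departure to UTC: 08:50 − 2:00 = 06:50 UTC on Dec 9.
Add 14 hours and 35 minutes leg 1 → 21:25 UTC.
Add 6 hours 10 minutes layover in Caracas → 03:35 UTC (Dec 10).
Add 6 hours 28 minutes leg 2 → 10:03 UTC.
Hong Kong is UTC+8:00, so local arrival = 10:03 + 8:00 = 18:03 on Dec 10.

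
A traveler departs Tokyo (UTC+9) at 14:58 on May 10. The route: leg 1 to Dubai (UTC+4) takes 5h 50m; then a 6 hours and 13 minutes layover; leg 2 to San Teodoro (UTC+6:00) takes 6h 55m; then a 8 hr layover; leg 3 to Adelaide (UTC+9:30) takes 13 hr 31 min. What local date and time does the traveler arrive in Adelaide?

07:57 on May 12

Convert departure to UTC: 14:58 − 9:00 = 05:58 UTC on May 10.
Add 5 hours 50 minutes leg 1 → 11:48 UTC.
Add 6 hours and 13 minutes layover in Dubai → 18:01 UTC.
Add 6 hours 55 minutes leg 2 → 00:56 UTC (May 11).
Add 8 hours layover in San Teodoro → 08:56 UTC.
Add 13 hours and 31 minutes leg 3 → 22:27 UTC.
Adelaide is UTC+9:30, so local arrival = 22:27 + 9:30 = 07:57 on May 12.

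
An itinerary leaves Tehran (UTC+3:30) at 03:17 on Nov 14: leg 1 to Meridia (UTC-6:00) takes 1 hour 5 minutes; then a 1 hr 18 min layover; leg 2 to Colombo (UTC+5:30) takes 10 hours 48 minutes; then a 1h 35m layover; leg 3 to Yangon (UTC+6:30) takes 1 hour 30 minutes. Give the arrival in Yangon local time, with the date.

Convert departure to UTC: 03:17 − 3:30 = 23:47 UTC on Nov 13.
Add 1 hour and 5 minutes leg 1 → 00:52 UTC (Nov 14).
Add 1 hour and 18 minutes layover in Meridia → 02:10 UTC.
Add 10 hours 48 minutes leg 2 → 12:58 UTC.
Add 1 hour 35 minutes layover in Colombo → 14:33 UTC.
Add 1 hour 30 minutes leg 3 → 16:03 UTC.
Yangon is UTC+6:30, so local arrival = 16:03 + 6:30 = 22:33 on Nov 14.

22:33 on Nov 14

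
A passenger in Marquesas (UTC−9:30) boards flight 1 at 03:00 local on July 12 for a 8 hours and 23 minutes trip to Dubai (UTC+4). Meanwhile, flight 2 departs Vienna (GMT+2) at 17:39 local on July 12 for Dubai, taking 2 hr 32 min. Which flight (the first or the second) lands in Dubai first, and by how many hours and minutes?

the second, by 2 hours 42 minutes

Flight 1 in UTC: 03:00 + 9:30 = 12:30 on Jul 12.
+8 hours and 23 minutes → arrive 20:53 UTC on Jul 12.
Flight 2 in UTC: 17:39 − 2:00 = 15:39 on Jul 12.
+2 hours and 32 minutes → arrive 18:11 UTC on Jul 12.
Flight 2 lands earlier by 2 hours 42 minutes.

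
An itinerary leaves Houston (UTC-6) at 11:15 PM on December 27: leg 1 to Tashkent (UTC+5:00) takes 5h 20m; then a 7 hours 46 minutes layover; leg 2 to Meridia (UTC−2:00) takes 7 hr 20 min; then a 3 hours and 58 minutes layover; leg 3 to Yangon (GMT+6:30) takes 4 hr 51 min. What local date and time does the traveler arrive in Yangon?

Convert departure to UTC: 11:15 PM + 6:00 = 5:15 AM UTC on Dec 28.
Add 5 hours and 20 minutes leg 1 → 10:35 AM UTC.
Add 7 hours 46 minutes layover in Tashkent → 6:21 PM UTC.
Add 7 hours 20 minutes leg 2 → 1:41 AM UTC (Dec 29).
Add 3 hours and 58 minutes layover in Meridia → 5:39 AM UTC.
Add 4 hours 51 minutes leg 3 → 10:30 AM UTC.
Yangon is UTC+6:30, so local arrival = 10:30 AM + 6:30 = 5:00 PM on Dec 29.

5:00 PM on Dec 29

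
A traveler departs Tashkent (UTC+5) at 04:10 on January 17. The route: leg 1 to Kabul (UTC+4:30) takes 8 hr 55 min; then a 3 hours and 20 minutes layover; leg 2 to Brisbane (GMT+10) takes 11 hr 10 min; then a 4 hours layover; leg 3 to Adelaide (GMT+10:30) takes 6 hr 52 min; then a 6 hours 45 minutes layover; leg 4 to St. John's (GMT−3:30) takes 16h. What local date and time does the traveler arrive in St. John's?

04:42 on January 19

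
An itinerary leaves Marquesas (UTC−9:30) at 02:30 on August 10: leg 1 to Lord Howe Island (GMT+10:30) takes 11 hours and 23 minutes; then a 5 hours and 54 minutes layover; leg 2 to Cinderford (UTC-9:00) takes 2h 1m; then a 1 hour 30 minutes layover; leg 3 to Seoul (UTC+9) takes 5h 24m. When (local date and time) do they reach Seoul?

Convert departure to UTC: 02:30 + 9:30 = 12:00 UTC on Aug 10.
Add 11 hours 23 minutes leg 1 → 23:23 UTC.
Add 5 hours 54 minutes layover in Lord Howe Island → 05:17 UTC (Aug 11).
Add 2 hours and 1 minute leg 2 → 07:18 UTC.
Add 1 hour and 30 minutes layover in Cinderford → 08:48 UTC.
Add 5 hours 24 minutes leg 3 → 14:12 UTC.
Seoul is UTC+9:00, so local arrival = 14:12 + 9:00 = 23:12 on Aug 11.

23:12 on August 11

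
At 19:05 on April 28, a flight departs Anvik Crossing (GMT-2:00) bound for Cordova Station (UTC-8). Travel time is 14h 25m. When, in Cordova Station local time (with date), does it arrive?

03:30 on April 29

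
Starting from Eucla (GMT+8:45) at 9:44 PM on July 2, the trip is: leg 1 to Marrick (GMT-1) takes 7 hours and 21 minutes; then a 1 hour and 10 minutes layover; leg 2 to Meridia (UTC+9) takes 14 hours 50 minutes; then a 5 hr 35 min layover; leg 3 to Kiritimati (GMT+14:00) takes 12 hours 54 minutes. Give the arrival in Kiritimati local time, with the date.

8:49 PM on July 4

Convert departure to UTC: 9:44 PM − 8:45 = 12:59 PM UTC on Jul 2.
Add 7 hours 21 minutes leg 1 → 8:20 PM UTC.
Add 1 hour 10 minutes layover in Marrick → 9:30 PM UTC.
Add 14 hours 50 minutes leg 2 → 12:20 PM UTC (Jul 3).
Add 5 hours and 35 minutes layover in Meridia → 5:55 PM UTC.
Add 12 hours and 54 minutes leg 3 → 6:49 AM UTC (Jul 4).
Kiritimati is UTC+14:00, so local arrival = 6:49 AM + 14:00 = 8:49 PM on Jul 4.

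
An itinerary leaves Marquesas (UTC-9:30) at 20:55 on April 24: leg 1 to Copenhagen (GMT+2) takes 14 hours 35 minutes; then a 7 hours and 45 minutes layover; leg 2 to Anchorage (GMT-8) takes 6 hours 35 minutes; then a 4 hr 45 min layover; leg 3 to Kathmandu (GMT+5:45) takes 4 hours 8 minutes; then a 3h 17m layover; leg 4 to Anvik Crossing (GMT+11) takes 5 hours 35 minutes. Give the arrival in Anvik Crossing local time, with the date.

16:05 on April 27

Convert departure to UTC: 20:55 + 9:30 = 06:25 UTC on Apr 25.
Add 14 hours and 35 minutes leg 1 → 21:00 UTC.
Add 7 hours 45 minutes layover in Copenhagen → 04:45 UTC (Apr 26).
Add 6 hours and 35 minutes leg 2 → 11:20 UTC.
Add 4 hours and 45 minutes layover in Anchorage → 16:05 UTC.
Add 4 hours 8 minutes leg 3 → 20:13 UTC.
Add 3 hours and 17 minutes layover in Kathmandu → 23:30 UTC.
Add 5 hours and 35 minutes leg 4 → 05:05 UTC (Apr 27).
Anvik Crossing is UTC+11:00, so local arrival = 05:05 + 11:00 = 16:05 on Apr 27.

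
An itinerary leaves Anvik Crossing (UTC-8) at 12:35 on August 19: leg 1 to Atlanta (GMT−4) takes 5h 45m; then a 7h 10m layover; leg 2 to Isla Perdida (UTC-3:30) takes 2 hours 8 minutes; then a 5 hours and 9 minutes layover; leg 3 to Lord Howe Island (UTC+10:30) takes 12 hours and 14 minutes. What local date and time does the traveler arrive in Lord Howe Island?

15:31 on Aug 21

Convert departure to UTC: 12:35 + 8:00 = 20:35 UTC on Aug 19.
Add 5 hours and 45 minutes leg 1 → 02:20 UTC (Aug 20).
Add 7 hours 10 minutes layover in Atlanta → 09:30 UTC.
Add 2 hours 8 minutes leg 2 → 11:38 UTC.
Add 5 hours and 9 minutes layover in Isla Perdida → 16:47 UTC.
Add 12 hours 14 minutes leg 3 → 05:01 UTC (Aug 21).
Lord Howe Island is UTC+10:30, so local arrival = 05:01 + 10:30 = 15:31 on Aug 21.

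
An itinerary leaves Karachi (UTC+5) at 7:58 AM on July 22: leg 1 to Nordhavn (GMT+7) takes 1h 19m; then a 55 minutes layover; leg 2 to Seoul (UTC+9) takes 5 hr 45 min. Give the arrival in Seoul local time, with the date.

7:57 PM on Jul 22

Convert departure to UTC: 7:58 AM − 5:00 = 2:58 AM UTC on Jul 22.
Add 1 hour 19 minutes leg 1 → 4:17 AM UTC.
Add 55 minutes layover in Nordhavn → 5:12 AM UTC.
Add 5 hours 45 minutes leg 2 → 10:57 AM UTC.
Seoul is UTC+9:00, so local arrival = 10:57 AM + 9:00 = 7:57 PM on Jul 22.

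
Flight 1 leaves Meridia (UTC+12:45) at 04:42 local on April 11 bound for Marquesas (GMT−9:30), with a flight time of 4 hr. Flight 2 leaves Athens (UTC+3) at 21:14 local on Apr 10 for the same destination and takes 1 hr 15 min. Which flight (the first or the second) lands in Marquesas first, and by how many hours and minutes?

the second, by 28 minutes

Flight 1 in UTC: 04:42 − 12:45 = 15:57 on Apr 10.
+4 hours → arrive 19:57 UTC on Apr 10.
Flight 2 in UTC: 21:14 − 3:00 = 18:14 on Apr 10.
+1 hour 15 minutes → arrive 19:29 UTC on Apr 10.
Flight 2 lands earlier by 28 minutes.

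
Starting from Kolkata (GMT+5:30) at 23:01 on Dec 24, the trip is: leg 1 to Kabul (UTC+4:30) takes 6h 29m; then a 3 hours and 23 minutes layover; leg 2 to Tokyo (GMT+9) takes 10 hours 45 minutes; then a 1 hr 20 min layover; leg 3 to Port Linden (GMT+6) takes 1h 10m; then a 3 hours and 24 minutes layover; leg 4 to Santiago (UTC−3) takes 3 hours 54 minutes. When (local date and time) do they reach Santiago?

Convert departure to UTC: 23:01 − 5:30 = 17:31 UTC on Dec 24.
Add 6 hours 29 minutes leg 1 → 00:00 UTC (Dec 25).
Add 3 hours 23 minutes layover in Kabul → 03:23 UTC.
Add 10 hours 45 minutes leg 2 → 14:08 UTC.
Add 1 hour and 20 minutes layover in Tokyo → 15:28 UTC.
Add 1 hour and 10 minutes leg 3 → 16:38 UTC.
Add 3 hours and 24 minutes layover in Port Linden → 20:02 UTC.
Add 3 hours 54 minutes leg 4 → 23:56 UTC.
Santiago is UTC−3:00, so local arrival = 23:56 − 3:00 = 20:56 on Dec 25.

20:56 on December 25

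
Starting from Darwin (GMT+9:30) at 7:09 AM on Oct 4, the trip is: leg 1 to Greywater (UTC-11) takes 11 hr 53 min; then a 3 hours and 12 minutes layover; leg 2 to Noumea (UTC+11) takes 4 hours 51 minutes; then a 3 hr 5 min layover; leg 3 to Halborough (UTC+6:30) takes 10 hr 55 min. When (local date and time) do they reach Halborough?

2:05 PM on Oct 5

Convert departure to UTC: 7:09 AM − 9:30 = 9:39 PM UTC on Oct 3.
Add 11 hours and 53 minutes leg 1 → 9:32 AM UTC (Oct 4).
Add 3 hours and 12 minutes layover in Greywater → 12:44 PM UTC.
Add 4 hours and 51 minutes leg 2 → 5:35 PM UTC.
Add 3 hours and 5 minutes layover in Noumea → 8:40 PM UTC.
Add 10 hours and 55 minutes leg 3 → 7:35 AM UTC (Oct 5).
Halborough is UTC+6:30, so local arrival = 7:35 AM + 6:30 = 2:05 PM on Oct 5.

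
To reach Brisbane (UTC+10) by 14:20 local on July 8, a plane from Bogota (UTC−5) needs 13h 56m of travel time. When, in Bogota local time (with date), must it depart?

Target arrival in UTC: 14:20 − 10:00 = 04:20 on Jul 8.
Subtract 13 hours 56 minutes → departure 14:24 UTC on Jul 7.
Bogota is UTC−5:00: 14:24 − 5:00 = 09:24 on Jul 7.

09:24 on Jul 7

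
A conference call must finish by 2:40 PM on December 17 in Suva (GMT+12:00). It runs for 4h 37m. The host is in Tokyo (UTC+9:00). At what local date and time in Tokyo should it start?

Target end time in UTC: 2:40 PM − 12:00 = 2:40 AM on Dec 17.
Subtract 4 hours 37 minutes → start 10:03 PM UTC on Dec 16.
Tokyo is UTC+9:00: 10:03 PM + 9:00 = 7:03 AM on Dec 17.

7:03 AM on December 17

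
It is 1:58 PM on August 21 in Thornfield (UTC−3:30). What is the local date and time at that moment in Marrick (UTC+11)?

In UTC: 1:58 PM + 3:30 = 5:28 PM on Aug 21.
Marrick is UTC+11:00: 5:28 PM + 11:00 = 4:28 AM on Aug 22.

4:28 AM on August 22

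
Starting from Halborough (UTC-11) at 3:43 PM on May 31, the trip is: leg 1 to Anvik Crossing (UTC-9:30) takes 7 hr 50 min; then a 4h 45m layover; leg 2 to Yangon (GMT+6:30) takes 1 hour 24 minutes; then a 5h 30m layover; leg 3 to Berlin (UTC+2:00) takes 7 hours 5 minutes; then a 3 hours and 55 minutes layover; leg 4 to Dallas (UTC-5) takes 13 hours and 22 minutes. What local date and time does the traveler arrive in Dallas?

Convert departure to UTC: 3:43 PM + 11:00 = 2:43 AM UTC on Jun 1.
Add 7 hours and 50 minutes leg 1 → 10:33 AM UTC.
Add 4 hours 45 minutes layover in Anvik Crossing → 3:18 PM UTC.
Add 1 hour and 24 minutes leg 2 → 4:42 PM UTC.
Add 5 hours 30 minutes layover in Yangon → 10:12 PM UTC.
Add 7 hours and 5 minutes leg 3 → 5:17 AM UTC (Jun 2).
Add 3 hours and 55 minutes layover in Berlin → 9:12 AM UTC.
Add 13 hours 22 minutes leg 4 → 10:34 PM UTC.
Dallas is UTC−5:00, so local arrival = 10:34 PM − 5:00 = 5:34 PM on Jun 2.

5:34 PM on June 2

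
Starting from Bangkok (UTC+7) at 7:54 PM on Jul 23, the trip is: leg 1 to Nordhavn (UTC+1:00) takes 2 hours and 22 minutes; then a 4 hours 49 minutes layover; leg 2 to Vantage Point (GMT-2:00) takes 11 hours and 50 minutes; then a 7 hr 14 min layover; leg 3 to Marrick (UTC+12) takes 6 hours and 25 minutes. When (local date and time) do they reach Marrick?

Convert departure to UTC: 7:54 PM − 7:00 = 12:54 PM UTC on Jul 23.
Add 2 hours and 22 minutes leg 1 → 3:16 PM UTC.
Add 4 hours and 49 minutes layover in Nordhavn → 8:05 PM UTC.
Add 11 hours and 50 minutes leg 2 → 7:55 AM UTC (Jul 24).
Add 7 hours 14 minutes layover in Vantage Point → 3:09 PM UTC.
Add 6 hours and 25 minutes leg 3 → 9:34 PM UTC.
Marrick is UTC+12:00, so local arrival = 9:34 PM + 12:00 = 9:34 AM on Jul 25.

9:34 AM on Jul 25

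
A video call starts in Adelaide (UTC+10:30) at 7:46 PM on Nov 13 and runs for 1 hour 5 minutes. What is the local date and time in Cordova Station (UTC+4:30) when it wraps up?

2:51 PM on November 13

Convert start to UTC: 7:46 PM − 10:30 = 9:16 AM UTC on Nov 13.
Add 1 hour and 5 minutes duration → 10:21 AM UTC.
Cordova Station is UTC+4:30, so local end time = 10:21 AM + 4:30 = 2:51 PM on Nov 13.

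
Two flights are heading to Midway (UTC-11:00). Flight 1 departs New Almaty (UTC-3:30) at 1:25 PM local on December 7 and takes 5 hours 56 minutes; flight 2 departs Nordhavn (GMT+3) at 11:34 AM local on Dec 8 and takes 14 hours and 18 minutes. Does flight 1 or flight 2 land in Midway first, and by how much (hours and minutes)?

the first, by 24 hours 1 minute

Flight 1 in UTC: 1:25 PM + 3:30 = 4:55 PM on Dec 7.
+5 hours 56 minutes → arrive 10:51 PM UTC on Dec 7.
Flight 2 in UTC: 11:34 AM − 3:00 = 8:34 AM on Dec 8.
+14 hours and 18 minutes → arrive 10:52 PM UTC on Dec 8.
Flight 1 lands earlier by 24 hours 1 minute.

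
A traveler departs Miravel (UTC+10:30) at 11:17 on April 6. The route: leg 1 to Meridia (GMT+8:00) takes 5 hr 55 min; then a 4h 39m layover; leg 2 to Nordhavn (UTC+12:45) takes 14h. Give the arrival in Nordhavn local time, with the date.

Convert departure to UTC: 11:17 − 10:30 = 00:47 UTC on Apr 6.
Add 5 hours 55 minutes leg 1 → 06:42 UTC.
Add 4 hours 39 minutes layover in Meridia → 11:21 UTC.
Add 14 hours leg 2 → 01:21 UTC (Apr 7).
Nordhavn is UTC+12:45, so local arrival = 01:21 + 12:45 = 14:06 on Apr 7.

14:06 on April 7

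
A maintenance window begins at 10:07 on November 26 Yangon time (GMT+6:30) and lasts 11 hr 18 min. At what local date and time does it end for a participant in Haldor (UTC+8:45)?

23:40 on November 26

Haldor is 2:15 ahead of Yangon.
After 11 hours and 18 minutes it is 21:25 in Yangon.
Shift by the zone difference: 21:25 + 2:15 = 23:40 on Nov 26 in Haldor.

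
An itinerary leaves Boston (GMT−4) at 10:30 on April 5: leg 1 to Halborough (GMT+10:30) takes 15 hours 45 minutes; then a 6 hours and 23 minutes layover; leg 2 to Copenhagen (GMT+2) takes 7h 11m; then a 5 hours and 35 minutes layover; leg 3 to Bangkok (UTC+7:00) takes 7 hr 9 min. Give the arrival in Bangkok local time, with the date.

Convert departure to UTC: 10:30 + 4:00 = 14:30 UTC on Apr 5.
Add 15 hours and 45 minutes leg 1 → 06:15 UTC (Apr 6).
Add 6 hours 23 minutes layover in Halborough → 12:38 UTC.
Add 7 hours 11 minutes leg 2 → 19:49 UTC.
Add 5 hours and 35 minutes layover in Copenhagen → 01:24 UTC (Apr 7).
Add 7 hours 9 minutes leg 3 → 08:33 UTC.
Bangkok is UTC+7:00, so local arrival = 08:33 + 7:00 = 15:33 on Apr 7.

15:33 on April 7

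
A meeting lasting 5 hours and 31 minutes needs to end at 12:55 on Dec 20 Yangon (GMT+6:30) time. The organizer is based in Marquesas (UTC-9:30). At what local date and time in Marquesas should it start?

15:24 on Dec 19

Target end time in UTC: 12:55 − 6:30 = 06:25 on Dec 20.
Subtract 5 hours and 31 minutes → start 00:54 UTC on Dec 20.
Marquesas is UTC−9:30: 00:54 − 9:30 = 15:24 on Dec 19.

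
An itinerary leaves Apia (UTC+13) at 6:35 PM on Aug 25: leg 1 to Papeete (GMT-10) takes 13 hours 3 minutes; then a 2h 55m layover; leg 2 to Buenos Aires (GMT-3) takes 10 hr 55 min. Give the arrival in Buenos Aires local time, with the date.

5:28 AM on Aug 26

Convert departure to UTC: 6:35 PM − 13:00 = 5:35 AM UTC on Aug 25.
Add 13 hours 3 minutes leg 1 → 6:38 PM UTC.
Add 2 hours and 55 minutes layover in Papeete → 9:33 PM UTC.
Add 10 hours 55 minutes leg 2 → 8:28 AM UTC (Aug 26).
Buenos Aires is UTC−3:00, so local arrival = 8:28 AM − 3:00 = 5:28 AM on Aug 26.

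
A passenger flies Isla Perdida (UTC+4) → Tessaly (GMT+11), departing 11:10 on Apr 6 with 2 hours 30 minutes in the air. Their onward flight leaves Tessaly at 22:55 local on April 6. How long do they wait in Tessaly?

2 hours 15 minutes

Convert departure to UTC: 11:10 − 4:00 = 07:10 UTC on Apr 6.
Add 2 hours and 30 minutes flight time → 09:40 UTC.
Tessaly is UTC+11:00, so local arrival = 09:40 + 11:00 = 20:40 on Apr 6.
Layover = 22:55 − 20:40 = 2 hours 15 minutes.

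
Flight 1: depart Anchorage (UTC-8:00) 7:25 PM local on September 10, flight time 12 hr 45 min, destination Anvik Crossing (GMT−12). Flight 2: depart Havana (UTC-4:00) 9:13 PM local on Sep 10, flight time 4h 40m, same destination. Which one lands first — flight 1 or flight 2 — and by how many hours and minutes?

Flight 1 in UTC: 7:25 PM + 8:00 = 3:25 AM on Sep 11.
+12 hours 45 minutes → arrive 4:10 PM UTC on Sep 11.
Flight 2 in UTC: 9:13 PM + 4:00 = 1:13 AM on Sep 11.
+4 hours and 40 minutes → arrive 5:53 AM UTC on Sep 11.
Flight 2 lands earlier by 10 hours 17 minutes.

the second, by 10 hours 17 minutes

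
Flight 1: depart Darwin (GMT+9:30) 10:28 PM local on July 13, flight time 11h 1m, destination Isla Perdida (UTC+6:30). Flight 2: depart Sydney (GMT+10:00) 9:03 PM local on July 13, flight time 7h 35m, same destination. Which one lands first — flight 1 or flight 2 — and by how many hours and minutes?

the second, by 5 hours 21 minutes

Flight 1 in UTC: 10:28 PM − 9:30 = 12:58 PM on Jul 13.
+11 hours 1 minute → arrive 11:59 PM UTC on Jul 13.
Flight 2 in UTC: 9:03 PM − 10:00 = 11:03 AM on Jul 13.
+7 hours and 35 minutes → arrive 6:38 PM UTC on Jul 13.
Flight 2 lands earlier by 5 hours 21 minutes.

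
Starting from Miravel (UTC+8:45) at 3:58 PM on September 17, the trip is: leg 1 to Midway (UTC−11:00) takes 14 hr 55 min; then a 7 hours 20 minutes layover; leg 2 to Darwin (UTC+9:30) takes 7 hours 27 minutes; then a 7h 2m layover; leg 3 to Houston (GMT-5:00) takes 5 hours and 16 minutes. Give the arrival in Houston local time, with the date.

Convert departure to UTC: 3:58 PM − 8:45 = 7:13 AM UTC on Sep 17.
Add 14 hours 55 minutes leg 1 → 10:08 PM UTC.
Add 7 hours 20 minutes layover in Midway → 5:28 AM UTC (Sep 18).
Add 7 hours 27 minutes leg 2 → 12:55 PM UTC.
Add 7 hours and 2 minutes layover in Darwin → 7:57 PM UTC.
Add 5 hours and 16 minutes leg 3 → 1:13 AM UTC (Sep 19).
Houston is UTC−5:00, so local arrival = 1:13 AM − 5:00 = 8:13 PM on Sep 18.

8:13 PM on September 18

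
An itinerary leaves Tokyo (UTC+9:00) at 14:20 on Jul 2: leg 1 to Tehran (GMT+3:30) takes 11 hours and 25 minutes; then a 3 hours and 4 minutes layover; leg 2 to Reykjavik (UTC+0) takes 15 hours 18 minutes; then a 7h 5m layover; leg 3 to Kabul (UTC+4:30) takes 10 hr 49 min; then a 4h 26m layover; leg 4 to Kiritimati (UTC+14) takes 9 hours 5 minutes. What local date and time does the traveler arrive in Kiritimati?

08:32 on Jul 5

Convert departure to UTC: 14:20 − 9:00 = 05:20 UTC on Jul 2.
Add 11 hours and 25 minutes leg 1 → 16:45 UTC.
Add 3 hours 4 minutes layover in Tehran → 19:49 UTC.
Add 15 hours and 18 minutes leg 2 → 11:07 UTC (Jul 3).
Add 7 hours and 5 minutes layover in Reykjavik → 18:12 UTC.
Add 10 hours 49 minutes leg 3 → 05:01 UTC (Jul 4).
Add 4 hours and 26 minutes layover in Kabul → 09:27 UTC.
Add 9 hours 5 minutes leg 4 → 18:32 UTC.
Kiritimati is UTC+14:00, so local arrival = 18:32 + 14:00 = 08:32 on Jul 5.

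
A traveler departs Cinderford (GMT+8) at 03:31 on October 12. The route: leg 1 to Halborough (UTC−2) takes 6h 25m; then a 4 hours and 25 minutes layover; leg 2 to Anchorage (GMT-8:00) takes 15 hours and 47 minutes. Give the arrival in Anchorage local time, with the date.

Convert departure to UTC: 03:31 − 8:00 = 19:31 UTC on Oct 11.
Add 6 hours and 25 minutes leg 1 → 01:56 UTC (Oct 12).
Add 4 hours and 25 minutes layover in Halborough → 06:21 UTC.
Add 15 hours and 47 minutes leg 2 → 22:08 UTC.
Anchorage is UTC−8:00, so local arrival = 22:08 − 8:00 = 14:08 on Oct 12.

14:08 on October 12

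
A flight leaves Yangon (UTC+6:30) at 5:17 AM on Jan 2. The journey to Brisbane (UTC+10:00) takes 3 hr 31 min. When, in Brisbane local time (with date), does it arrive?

12:18 PM on January 2

Brisbane is 3:30 ahead of Yangon.
After 3 hours and 31 minutes it is 8:48 AM in Yangon.
Shift by the zone difference: 8:48 AM + 3:30 = 12:18 PM on Jan 2 in Brisbane.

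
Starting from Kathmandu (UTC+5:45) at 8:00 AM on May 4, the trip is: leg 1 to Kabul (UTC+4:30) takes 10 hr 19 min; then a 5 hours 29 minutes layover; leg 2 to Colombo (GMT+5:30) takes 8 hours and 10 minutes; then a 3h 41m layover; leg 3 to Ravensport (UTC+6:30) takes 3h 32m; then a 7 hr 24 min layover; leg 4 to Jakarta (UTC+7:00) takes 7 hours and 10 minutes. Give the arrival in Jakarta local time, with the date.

7:00 AM on May 6

Convert departure to UTC: 8:00 AM − 5:45 = 2:15 AM UTC on May 4.
Add 10 hours 19 minutes leg 1 → 12:34 PM UTC.
Add 5 hours 29 minutes layover in Kabul → 6:03 PM UTC.
Add 8 hours 10 minutes leg 2 → 2:13 AM UTC (May 5).
Add 3 hours and 41 minutes layover in Colombo → 5:54 AM UTC.
Add 3 hours and 32 minutes leg 3 → 9:26 AM UTC.
Add 7 hours and 24 minutes layover in Ravensport → 4:50 PM UTC.
Add 7 hours and 10 minutes leg 4 → 12:00 AM UTC (May 6).
Jakarta is UTC+7:00, so local arrival = 12:00 AM + 7:00 = 7:00 AM on May 6.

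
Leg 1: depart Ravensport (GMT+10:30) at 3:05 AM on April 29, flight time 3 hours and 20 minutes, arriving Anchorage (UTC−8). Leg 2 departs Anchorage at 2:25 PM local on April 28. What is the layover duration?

2 hours 30 minutes

Convert departure to UTC: 3:05 AM − 10:30 = 4:35 PM UTC on Apr 28.
Add 3 hours and 20 minutes flight time → 7:55 PM UTC.
Anchorage is UTC−8:00, so local arrival = 7:55 PM − 8:00 = 11:55 AM on Apr 28.
Layover = 2:25 PM − 11:55 AM = 2 hours 30 minutes.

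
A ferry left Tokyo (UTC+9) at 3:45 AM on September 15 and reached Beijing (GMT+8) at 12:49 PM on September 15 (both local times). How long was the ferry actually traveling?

10 hours 4 minutes

Departure in UTC: 3:45 AM − 9:00 = 6:45 PM on Sep 14.
Arrival in UTC: 12:49 PM − 8:00 = 4:49 AM on Sep 15.
Elapsed = 4:49 AM − 6:45 PM (+1 day) = 10 hours 4 minutes.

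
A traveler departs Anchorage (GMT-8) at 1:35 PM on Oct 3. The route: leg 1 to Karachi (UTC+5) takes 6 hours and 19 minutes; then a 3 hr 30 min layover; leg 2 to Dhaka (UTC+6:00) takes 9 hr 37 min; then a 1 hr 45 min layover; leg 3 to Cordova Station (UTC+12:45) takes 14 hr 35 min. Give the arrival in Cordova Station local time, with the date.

Convert departure to UTC: 1:35 PM + 8:00 = 9:35 PM UTC on Oct 3.
Add 6 hours 19 minutes leg 1 → 3:54 AM UTC (Oct 4).
Add 3 hours and 30 minutes layover in Karachi → 7:24 AM UTC.
Add 9 hours 37 minutes leg 2 → 5:01 PM UTC.
Add 1 hour and 45 minutes layover in Dhaka → 6:46 PM UTC.
Add 14 hours 35 minutes leg 3 → 9:21 AM UTC (Oct 5).
Cordova Station is UTC+12:45, so local arrival = 9:21 AM + 12:45 = 10:06 PM on Oct 5.

10:06 PM on October 5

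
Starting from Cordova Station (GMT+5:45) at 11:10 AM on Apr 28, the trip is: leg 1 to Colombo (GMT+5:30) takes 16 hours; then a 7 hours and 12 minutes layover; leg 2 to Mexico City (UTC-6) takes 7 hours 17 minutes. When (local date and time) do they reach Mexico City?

5:54 AM on Apr 29

Convert departure to UTC: 11:10 AM − 5:45 = 5:25 AM UTC on Apr 28.
Add 16 hours leg 1 → 9:25 PM UTC.
Add 7 hours and 12 minutes layover in Colombo → 4:37 AM UTC (Apr 29).
Add 7 hours and 17 minutes leg 2 → 11:54 AM UTC.
Mexico City is UTC−6:00, so local arrival = 11:54 AM − 6:00 = 5:54 AM on Apr 29.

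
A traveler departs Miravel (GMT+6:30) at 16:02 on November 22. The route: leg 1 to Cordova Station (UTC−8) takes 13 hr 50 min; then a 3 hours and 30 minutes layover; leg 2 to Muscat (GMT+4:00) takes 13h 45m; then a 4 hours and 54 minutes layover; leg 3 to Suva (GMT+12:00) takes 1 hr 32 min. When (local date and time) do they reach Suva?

Convert departure to UTC: 16:02 − 6:30 = 09:32 UTC on Nov 22.
Add 13 hours 50 minutes leg 1 → 23:22 UTC.
Add 3 hours 30 minutes layover in Cordova Station → 02:52 UTC (Nov 23).
Add 13 hours and 45 minutes leg 2 → 16:37 UTC.
Add 4 hours 54 minutes layover in Muscat → 21:31 UTC.
Add 1 hour 32 minutes leg 3 → 23:03 UTC.
Suva is UTC+12:00, so local arrival = 23:03 + 12:00 = 11:03 on Nov 24.

11:03 on Nov 24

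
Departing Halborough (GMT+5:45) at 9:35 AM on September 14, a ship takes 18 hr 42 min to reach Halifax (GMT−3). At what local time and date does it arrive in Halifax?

Convert departure to UTC: 9:35 AM − 5:45 = 3:50 AM UTC on Sep 14.
Add 18 hours 42 minutes travel time → 10:32 PM UTC.
Halifax is UTC−3:00, so local arrival = 10:32 PM − 3:00 = 7:32 PM on Sep 14.

7:32 PM on September 14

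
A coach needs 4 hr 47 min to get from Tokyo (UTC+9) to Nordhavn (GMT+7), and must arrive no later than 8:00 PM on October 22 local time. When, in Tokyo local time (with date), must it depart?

Target arrival in UTC: 8:00 PM − 7:00 = 1:00 PM on Oct 22.
Subtract 4 hours 47 minutes → departure 8:13 AM UTC on Oct 22.
Tokyo is UTC+9:00: 8:13 AM + 9:00 = 5:13 PM on Oct 22.

5:13 PM on Oct 22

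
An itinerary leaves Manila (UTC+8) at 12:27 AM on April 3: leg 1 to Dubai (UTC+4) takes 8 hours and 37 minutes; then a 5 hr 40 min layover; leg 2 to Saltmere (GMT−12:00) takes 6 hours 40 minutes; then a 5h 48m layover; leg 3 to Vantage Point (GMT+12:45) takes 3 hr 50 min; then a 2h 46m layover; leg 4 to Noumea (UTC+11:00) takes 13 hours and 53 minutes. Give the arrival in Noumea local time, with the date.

2:41 AM on April 5

Convert departure to UTC: 12:27 AM − 8:00 = 4:27 PM UTC on Apr 2.
Add 8 hours 37 minutes leg 1 → 1:04 AM UTC (Apr 3).
Add 5 hours 40 minutes layover in Dubai → 6:44 AM UTC.
Add 6 hours and 40 minutes leg 2 → 1:24 PM UTC.
Add 5 hours 48 minutes layover in Saltmere → 7:12 PM UTC.
Add 3 hours and 50 minutes leg 3 → 11:02 PM UTC.
Add 2 hours 46 minutes layover in Vantage Point → 1:48 AM UTC (Apr 4).
Add 13 hours and 53 minutes leg 4 → 3:41 PM UTC.
Noumea is UTC+11:00, so local arrival = 3:41 PM + 11:00 = 2:41 AM on Apr 5.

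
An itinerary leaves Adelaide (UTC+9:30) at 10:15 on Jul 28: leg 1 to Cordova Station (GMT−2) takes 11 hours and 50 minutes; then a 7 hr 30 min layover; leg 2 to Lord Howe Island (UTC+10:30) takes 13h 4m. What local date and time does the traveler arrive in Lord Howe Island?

Convert departure to UTC: 10:15 − 9:30 = 00:45 UTC on Jul 28.
Add 11 hours 50 minutes leg 1 → 12:35 UTC.
Add 7 hours and 30 minutes layover in Cordova Station → 20:05 UTC.
Add 13 hours 4 minutes leg 2 → 09:09 UTC (Jul 29).
Lord Howe Island is UTC+10:30, so local arrival = 09:09 + 10:30 = 19:39 on Jul 29.

19:39 on July 29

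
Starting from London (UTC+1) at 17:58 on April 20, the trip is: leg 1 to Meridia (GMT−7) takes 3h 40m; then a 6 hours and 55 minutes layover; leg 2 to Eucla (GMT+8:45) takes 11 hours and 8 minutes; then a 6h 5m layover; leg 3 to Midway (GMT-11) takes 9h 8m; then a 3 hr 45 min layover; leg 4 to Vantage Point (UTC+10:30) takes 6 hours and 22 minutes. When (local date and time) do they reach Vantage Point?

02:31 on Apr 23

Convert departure to UTC: 17:58 − 1:00 = 16:58 UTC on Apr 20.
Add 3 hours 40 minutes leg 1 → 20:38 UTC.
Add 6 hours and 55 minutes layover in Meridia → 03:33 UTC (Apr 21).
Add 11 hours 8 minutes leg 2 → 14:41 UTC.
Add 6 hours 5 minutes layover in Eucla → 20:46 UTC.
Add 9 hours and 8 minutes leg 3 → 05:54 UTC (Apr 22).
Add 3 hours 45 minutes layover in Midway → 09:39 UTC.
Add 6 hours and 22 minutes leg 4 → 16:01 UTC.
Vantage Point is UTC+10:30, so local arrival = 16:01 + 10:30 = 02:31 on Apr 23.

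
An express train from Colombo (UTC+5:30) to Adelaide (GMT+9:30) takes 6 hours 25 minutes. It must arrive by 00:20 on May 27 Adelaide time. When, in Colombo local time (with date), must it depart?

13:55 on May 26

Target arrival in UTC: 00:20 − 9:30 = 14:50 on May 26.
Subtract 6 hours 25 minutes → departure 08:25 UTC on May 26.
Colombo is UTC+5:30: 08:25 + 5:30 = 13:55 on May 26.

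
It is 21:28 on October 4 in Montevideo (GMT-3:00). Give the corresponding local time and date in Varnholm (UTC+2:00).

In UTC: 21:28 + 3:00 = 00:28 on Oct 5.
Varnholm is UTC+2:00: 00:28 + 2:00 = 02:28 on Oct 5.

02:28 on Oct 5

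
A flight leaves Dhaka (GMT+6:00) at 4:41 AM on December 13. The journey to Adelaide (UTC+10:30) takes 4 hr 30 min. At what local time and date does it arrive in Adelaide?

Convert departure to UTC: 4:41 AM − 6:00 = 10:41 PM UTC on Dec 12.
Add 4 hours 30 minutes travel time → 3:11 AM UTC (Dec 13).
Adelaide is UTC+10:30, so local arrival = 3:11 AM + 10:30 = 1:41 PM on Dec 13.

1:41 PM on Dec 13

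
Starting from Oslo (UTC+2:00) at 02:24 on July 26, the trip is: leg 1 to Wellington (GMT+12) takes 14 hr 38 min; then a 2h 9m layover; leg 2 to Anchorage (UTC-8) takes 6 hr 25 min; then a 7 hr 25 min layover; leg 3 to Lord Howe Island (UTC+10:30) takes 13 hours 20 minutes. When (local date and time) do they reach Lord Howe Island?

06:51 on July 28

Convert departure to UTC: 02:24 − 2:00 = 00:24 UTC on Jul 26.
Add 14 hours 38 minutes leg 1 → 15:02 UTC.
Add 2 hours and 9 minutes layover in Wellington → 17:11 UTC.
Add 6 hours 25 minutes leg 2 → 23:36 UTC.
Add 7 hours 25 minutes layover in Anchorage → 07:01 UTC (Jul 27).
Add 13 hours 20 minutes leg 3 → 20:21 UTC.
Lord Howe Island is UTC+10:30, so local arrival = 20:21 + 10:30 = 06:51 on Jul 28.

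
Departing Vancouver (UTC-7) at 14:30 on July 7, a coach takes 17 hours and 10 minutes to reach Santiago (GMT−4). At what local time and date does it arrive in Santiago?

10:40 on Jul 8

Convert departure to UTC: 14:30 + 7:00 = 21:30 UTC on Jul 7.
Add 17 hours 10 minutes travel time → 14:40 UTC (Jul 8).
Santiago is UTC−4:00, so local arrival = 14:40 − 4:00 = 10:40 on Jul 8.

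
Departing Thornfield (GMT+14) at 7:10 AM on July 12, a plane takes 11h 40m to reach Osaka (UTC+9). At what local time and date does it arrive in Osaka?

1:50 PM on Jul 12

Osaka is 5:00 behind Thornfield.
After 11 hours 40 minutes it is 6:50 PM in Thornfield.
Shift by the zone difference: 6:50 PM − 5:00 = 1:50 PM on Jul 12 in Osaka.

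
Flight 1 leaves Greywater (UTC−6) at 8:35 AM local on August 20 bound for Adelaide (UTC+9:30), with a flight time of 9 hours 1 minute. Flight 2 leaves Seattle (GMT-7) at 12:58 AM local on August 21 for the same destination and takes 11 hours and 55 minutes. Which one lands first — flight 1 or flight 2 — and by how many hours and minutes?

the first, by 20 hours 17 minutes

Flight 1 in UTC: 8:35 AM + 6:00 = 2:35 PM on Aug 20.
+9 hours 1 minute → arrive 11:36 PM UTC on Aug 20.
Flight 2 in UTC: 12:58 AM + 7:00 = 7:58 AM on Aug 21.
+11 hours and 55 minutes → arrive 7:53 PM UTC on Aug 21.
Flight 1 lands earlier by 20 hours 17 minutes.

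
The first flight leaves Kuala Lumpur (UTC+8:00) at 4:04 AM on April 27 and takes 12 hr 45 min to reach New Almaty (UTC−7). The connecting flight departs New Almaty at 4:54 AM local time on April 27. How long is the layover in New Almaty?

Convert departure to UTC: 4:04 AM − 8:00 = 8:04 PM UTC on Apr 26.
Add 12 hours 45 minutes flight time → 8:49 AM UTC (Apr 27).
New Almaty is UTC−7:00, so local arrival = 8:49 AM − 7:00 = 1:49 AM on Apr 27.
Layover = 4:54 AM − 1:49 AM = 3 hours 5 minutes.

3 hours 5 minutes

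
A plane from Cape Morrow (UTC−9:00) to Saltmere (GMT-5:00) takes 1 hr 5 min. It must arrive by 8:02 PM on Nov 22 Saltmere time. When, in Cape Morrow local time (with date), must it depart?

2:57 PM on Nov 22

Target arrival in UTC: 8:02 PM + 5:00 = 1:02 AM on Nov 23.
Subtract 1 hour and 5 minutes → departure 11:57 PM UTC on Nov 22.
Cape Morrow is UTC−9:00: 11:57 PM − 9:00 = 2:57 PM on Nov 22.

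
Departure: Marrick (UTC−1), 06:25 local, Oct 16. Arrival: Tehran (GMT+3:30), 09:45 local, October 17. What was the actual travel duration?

22 hours 50 minutes

Tehran is 4:30 ahead of Marrick.
Clock-face elapsed time (ignoring zones) is 27 hours 20 minutes.
Actual elapsed = 27 hours 20 minutes − 4:30 = 22 hours 50 minutes.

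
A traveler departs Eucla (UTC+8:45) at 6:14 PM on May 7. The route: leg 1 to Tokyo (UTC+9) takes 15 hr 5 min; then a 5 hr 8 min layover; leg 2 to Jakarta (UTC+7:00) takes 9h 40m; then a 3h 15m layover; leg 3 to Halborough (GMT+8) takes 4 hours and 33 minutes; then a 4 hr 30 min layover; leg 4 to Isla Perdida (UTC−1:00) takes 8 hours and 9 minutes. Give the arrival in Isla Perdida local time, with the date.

Convert departure to UTC: 6:14 PM − 8:45 = 9:29 AM UTC on May 7.
Add 15 hours 5 minutes leg 1 → 12:34 AM UTC (May 8).
Add 5 hours 8 minutes layover in Tokyo → 5:42 AM UTC.
Add 9 hours and 40 minutes leg 2 → 3:22 PM UTC.
Add 3 hours 15 minutes layover in Jakarta → 6:37 PM UTC.
Add 4 hours and 33 minutes leg 3 → 11:10 PM UTC.
Add 4 hours 30 minutes layover in Halborough → 3:40 AM UTC (May 9).
Add 8 hours 9 minutes leg 4 → 11:49 AM UTC.
Isla Perdida is UTC−1:00, so local arrival = 11:49 AM − 1:00 = 10:49 AM on May 9.

10:49 AM on May 9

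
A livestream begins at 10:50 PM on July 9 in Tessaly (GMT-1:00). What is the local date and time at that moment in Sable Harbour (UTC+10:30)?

10:20 AM on July 10

In UTC: 10:50 PM + 1:00 = 11:50 PM on Jul 9.
Sable Harbour is UTC+10:30: 11:50 PM + 10:30 = 10:20 AM on Jul 10.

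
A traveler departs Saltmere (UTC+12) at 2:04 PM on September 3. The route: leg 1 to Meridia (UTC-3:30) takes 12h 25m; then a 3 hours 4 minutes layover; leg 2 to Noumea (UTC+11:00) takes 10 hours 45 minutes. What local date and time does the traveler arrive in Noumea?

Convert departure to UTC: 2:04 PM − 12:00 = 2:04 AM UTC on Sep 3.
Add 12 hours 25 minutes leg 1 → 2:29 PM UTC.
Add 3 hours and 4 minutes layover in Meridia → 5:33 PM UTC.
Add 10 hours and 45 minutes leg 2 → 4:18 AM UTC (Sep 4).
Noumea is UTC+11:00, so local arrival = 4:18 AM + 11:00 = 3:18 PM on Sep 4.

3:18 PM on September 4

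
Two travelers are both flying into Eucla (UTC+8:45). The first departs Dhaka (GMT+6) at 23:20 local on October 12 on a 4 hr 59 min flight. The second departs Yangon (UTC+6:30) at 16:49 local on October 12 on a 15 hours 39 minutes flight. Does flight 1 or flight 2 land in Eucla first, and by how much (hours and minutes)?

the first, by 3 hours 39 minutes

Flight 1 in UTC: 23:20 − 6:00 = 17:20 on Oct 12.
+4 hours 59 minutes → arrive 22:19 UTC on Oct 12.
Flight 2 in UTC: 16:49 − 6:30 = 10:19 on Oct 12.
+15 hours 39 minutes → arrive 01:58 UTC on Oct 13.
Flight 1 lands earlier by 3 hours 39 minutes.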